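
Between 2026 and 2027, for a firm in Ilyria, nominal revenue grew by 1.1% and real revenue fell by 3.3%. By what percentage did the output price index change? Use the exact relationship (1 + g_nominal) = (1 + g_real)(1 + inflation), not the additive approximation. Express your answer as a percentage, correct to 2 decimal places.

(1 + g_nom) = (1 + g_real)(1 + π), so π = 1.0110 / 0.9670 − 1 = 0.04550.

4.55%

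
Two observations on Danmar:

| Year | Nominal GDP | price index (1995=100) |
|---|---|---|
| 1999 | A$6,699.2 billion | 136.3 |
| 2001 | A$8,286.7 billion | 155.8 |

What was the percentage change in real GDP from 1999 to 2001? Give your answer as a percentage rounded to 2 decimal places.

Deflate each year: 1999 → 6699.2/1.363 = 4915.04; 2001 → 8286.7/1.558 = 5318.81.
So real GDP changed by 5318.81/4915.04 − 1 = 0.0821, i.e. 8.21%.

8.21%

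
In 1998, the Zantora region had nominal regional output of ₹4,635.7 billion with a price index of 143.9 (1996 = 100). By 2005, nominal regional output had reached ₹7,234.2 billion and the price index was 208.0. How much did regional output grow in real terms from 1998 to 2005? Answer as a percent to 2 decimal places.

Deflate each year: 1998 → 4635.7/1.439 = 3221.47; 2005 → 7234.2/2.080 = 3477.98.
So real regional output changed by 3477.98/3221.47 − 1 = 0.0796, i.e. 7.96%.

7.96%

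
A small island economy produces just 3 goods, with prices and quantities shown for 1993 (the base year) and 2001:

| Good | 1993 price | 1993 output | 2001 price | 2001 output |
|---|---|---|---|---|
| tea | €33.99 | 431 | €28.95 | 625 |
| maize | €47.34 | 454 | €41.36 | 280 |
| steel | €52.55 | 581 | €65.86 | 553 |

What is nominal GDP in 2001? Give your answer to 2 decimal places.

€66095.13

Nominal GDP 2001 = Σ (p_2001 × q_2001) = 28.95·625 + 41.36·280 + 65.86·553 = 66095.13.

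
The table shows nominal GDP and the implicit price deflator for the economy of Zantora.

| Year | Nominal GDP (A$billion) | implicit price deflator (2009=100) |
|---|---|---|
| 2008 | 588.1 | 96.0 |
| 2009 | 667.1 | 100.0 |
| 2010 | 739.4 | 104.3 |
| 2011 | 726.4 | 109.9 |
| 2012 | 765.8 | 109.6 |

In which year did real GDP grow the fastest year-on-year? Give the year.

2009: real = 667.1/1.000 = 667.10; growth vs 2008 (612.60) = 8.90%.
2010: real = 739.4/1.043 = 708.92; growth vs 2009 (667.10) = 6.27%.
2011: real = 726.4/1.099 = 660.96; growth vs 2010 (708.92) = -6.77%.
2012: real = 765.8/1.096 = 698.72; growth vs 2011 (660.96) = 5.71%.

2009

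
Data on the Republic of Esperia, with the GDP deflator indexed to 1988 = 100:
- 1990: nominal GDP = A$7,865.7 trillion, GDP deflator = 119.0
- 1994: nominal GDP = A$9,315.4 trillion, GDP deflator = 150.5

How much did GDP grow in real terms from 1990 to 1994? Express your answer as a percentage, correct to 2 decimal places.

-6.36%

Real GDP 1990 = 7865.7 / 1.190 = 6609.83.
Real GDP 1994 = 9315.4 / 1.505 = 6189.63.
Real growth = 6189.63 / 6609.83 − 1 = -0.0636.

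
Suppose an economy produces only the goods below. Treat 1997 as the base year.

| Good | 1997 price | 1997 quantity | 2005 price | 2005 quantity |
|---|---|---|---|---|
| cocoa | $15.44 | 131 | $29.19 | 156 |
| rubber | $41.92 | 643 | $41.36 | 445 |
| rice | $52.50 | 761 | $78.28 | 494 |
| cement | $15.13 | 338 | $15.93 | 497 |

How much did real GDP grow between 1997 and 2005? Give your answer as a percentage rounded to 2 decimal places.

-26.37%

Real GDP 1997 = Nominal GDP 1997 = 15.44·131 + 41.92·643 + 52.50·761 + 15.13·338 = 74043.64.
Real GDP 2005 (at 1997 prices) = 15.44·156 + 41.92·445 + 52.50·494 + 15.13·497 = 54517.65.
Real growth = 54517.65/74043.64 − 1 = -0.2637.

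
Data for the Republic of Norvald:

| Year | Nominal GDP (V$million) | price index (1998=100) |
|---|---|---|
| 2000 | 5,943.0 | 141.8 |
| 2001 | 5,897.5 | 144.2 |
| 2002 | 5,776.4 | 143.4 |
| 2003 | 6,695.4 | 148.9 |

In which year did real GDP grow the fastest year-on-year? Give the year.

2003

2001: real = 5897.5/1.442 = 4089.81; growth vs 2000 (4191.11) = -2.42%.
2002: real = 5776.4/1.434 = 4028.17; growth vs 2001 (4089.81) = -1.51%.
2003: real = 6695.4/1.489 = 4496.57; growth vs 2002 (4028.17) = 11.63%.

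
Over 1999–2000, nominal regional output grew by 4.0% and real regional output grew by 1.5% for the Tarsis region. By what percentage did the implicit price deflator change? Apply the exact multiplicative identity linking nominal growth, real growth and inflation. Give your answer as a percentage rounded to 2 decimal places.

2.46%

(1 + g_nom) = (1 + g_real)(1 + π), so π = 1.0400 / 1.0150 − 1 = 0.02463.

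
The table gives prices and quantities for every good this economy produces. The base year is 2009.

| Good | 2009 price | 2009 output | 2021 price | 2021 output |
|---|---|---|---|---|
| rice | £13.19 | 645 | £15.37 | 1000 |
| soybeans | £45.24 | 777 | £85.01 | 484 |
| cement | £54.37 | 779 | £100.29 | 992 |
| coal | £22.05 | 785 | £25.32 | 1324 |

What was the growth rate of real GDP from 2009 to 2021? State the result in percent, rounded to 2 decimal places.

14.41%

Real GDP 2009 = Nominal GDP 2009 = 13.19·645 + 45.24·777 + 54.37·779 + 22.05·785 = 103322.51.
Real GDP 2021 (at 2009 prices) = 13.19·1000 + 45.24·484 + 54.37·992 + 22.05·1324 = 118215.40.
Real growth = 118215.40/103322.51 − 1 = 0.1441.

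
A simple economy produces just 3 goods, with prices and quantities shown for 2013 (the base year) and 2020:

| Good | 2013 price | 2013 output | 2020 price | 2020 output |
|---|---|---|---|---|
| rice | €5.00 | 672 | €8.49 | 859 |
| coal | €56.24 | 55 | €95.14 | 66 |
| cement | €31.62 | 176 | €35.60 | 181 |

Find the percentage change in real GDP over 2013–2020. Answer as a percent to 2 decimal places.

Real GDP 2013 = Nominal GDP 2013 = 5.00·672 + 56.24·55 + 31.62·176 = 12018.32.
Real GDP 2020 (at 2013 prices) = 5.00·859 + 56.24·66 + 31.62·181 = 13730.06.
Real growth = 13730.06/12018.32 − 1 = 0.1424.

14.24%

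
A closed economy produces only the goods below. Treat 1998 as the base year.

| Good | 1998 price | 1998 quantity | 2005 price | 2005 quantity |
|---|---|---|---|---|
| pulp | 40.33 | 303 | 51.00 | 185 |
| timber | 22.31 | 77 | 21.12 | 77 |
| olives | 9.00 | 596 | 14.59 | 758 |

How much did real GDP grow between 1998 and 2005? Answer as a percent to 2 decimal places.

-17.10%

Real GDP 1998 = Nominal GDP 1998 = 40.33·303 + 22.31·77 + 9.00·596 = 19301.86.
Real GDP 2005 (at 1998 prices) = 40.33·185 + 22.31·77 + 9.00·758 = 16000.92.
Real growth = 16000.92/19301.86 − 1 = -0.1710.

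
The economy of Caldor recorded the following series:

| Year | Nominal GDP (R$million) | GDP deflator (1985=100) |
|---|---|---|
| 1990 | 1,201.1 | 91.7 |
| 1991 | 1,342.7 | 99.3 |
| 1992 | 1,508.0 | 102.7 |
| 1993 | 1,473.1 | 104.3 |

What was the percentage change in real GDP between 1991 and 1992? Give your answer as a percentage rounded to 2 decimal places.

8.59%

Real GDP 1991 = 1342.7/0.993 = 1352.17.
Real GDP 1992 = 1508.0/1.027 = 1468.35.
Change = 1468.35/1352.17 − 1 = 0.0859.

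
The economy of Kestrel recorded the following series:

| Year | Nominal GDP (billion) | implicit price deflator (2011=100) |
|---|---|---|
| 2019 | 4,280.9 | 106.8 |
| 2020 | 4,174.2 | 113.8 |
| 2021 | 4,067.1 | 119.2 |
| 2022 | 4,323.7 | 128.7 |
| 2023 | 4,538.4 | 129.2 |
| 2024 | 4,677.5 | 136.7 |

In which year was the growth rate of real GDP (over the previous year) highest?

2020: real = 4174.2/1.138 = 3668.01; growth vs 2019 (4008.33) = -8.49%.
2021: real = 4067.1/1.192 = 3412.00; growth vs 2020 (3668.01) = -6.98%.
2022: real = 4323.7/1.287 = 3359.52; growth vs 2021 (3412.00) = -1.54%.
2023: real = 4538.4/1.292 = 3512.69; growth vs 2022 (3359.52) = 4.56%.
2024: real = 4677.5/1.367 = 3421.73; growth vs 2023 (3512.69) = -2.59%.

2023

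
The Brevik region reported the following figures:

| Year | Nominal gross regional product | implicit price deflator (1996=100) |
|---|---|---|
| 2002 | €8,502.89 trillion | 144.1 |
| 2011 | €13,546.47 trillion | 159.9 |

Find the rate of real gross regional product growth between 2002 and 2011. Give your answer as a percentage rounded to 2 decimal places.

Real gross regional product 2002 = 8502.89 / 1.441 = 5900.69.
Real gross regional product 2011 = 13546.47 / 1.599 = 8471.84.
Real growth = 8471.84 / 5900.69 − 1 = 0.4357.

43.57%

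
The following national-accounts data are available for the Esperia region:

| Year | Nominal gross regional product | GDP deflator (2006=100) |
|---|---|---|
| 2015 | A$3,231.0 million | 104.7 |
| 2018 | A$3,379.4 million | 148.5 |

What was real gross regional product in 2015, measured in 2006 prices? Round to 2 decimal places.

Real gross regional product = Nominal / (GDP deflator/100) = 3231.0 / 1.047 = 3085.96.

A$3,085.96 million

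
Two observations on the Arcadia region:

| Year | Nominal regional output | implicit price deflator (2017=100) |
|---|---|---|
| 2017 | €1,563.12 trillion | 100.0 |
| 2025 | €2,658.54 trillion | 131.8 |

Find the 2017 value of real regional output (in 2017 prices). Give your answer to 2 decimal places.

€1,563.12 trillion

Real regional output = Nominal / (implicit price deflator/100) = 1563.12 / 1.000 = 1563.12.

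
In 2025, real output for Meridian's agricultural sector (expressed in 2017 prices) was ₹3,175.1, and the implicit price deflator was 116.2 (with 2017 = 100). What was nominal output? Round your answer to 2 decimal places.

₹3,689.47

Nominal output = Real × (implicit price deflator/100) = 3175.1 × 1.162 = 3689.47.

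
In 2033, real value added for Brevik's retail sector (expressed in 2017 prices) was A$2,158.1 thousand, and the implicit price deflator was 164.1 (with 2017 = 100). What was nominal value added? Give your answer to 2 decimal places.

A$3,541.44 thousand

Nominal value added = Real × (implicit price deflator/100) = 2158.1 × 1.641 = 3541.44.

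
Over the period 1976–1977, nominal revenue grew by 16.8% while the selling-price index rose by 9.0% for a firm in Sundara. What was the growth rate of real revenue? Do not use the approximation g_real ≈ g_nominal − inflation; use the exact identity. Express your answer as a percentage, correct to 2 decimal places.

(1 + g_nom) = (1 + g_real)(1 + π), so g_real = 1.1680 / 1.0900 − 1 = 0.07156.

7.16%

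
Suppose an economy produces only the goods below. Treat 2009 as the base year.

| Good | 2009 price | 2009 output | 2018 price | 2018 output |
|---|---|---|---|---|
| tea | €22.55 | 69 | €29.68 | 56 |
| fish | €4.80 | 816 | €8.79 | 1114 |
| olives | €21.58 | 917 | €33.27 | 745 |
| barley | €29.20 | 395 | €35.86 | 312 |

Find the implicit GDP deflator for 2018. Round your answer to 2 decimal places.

Nominal GDP 2018 = 29.68·56 + 8.79·1114 + 33.27·745 + 35.86·312 = 47428.61.
Real GDP 2018 (at 2009 prices) = 22.55·56 + 4.80·1114 + 21.58·745 + 29.20·312 = 31797.50.
Deflator = Nominal/Real × 100 = 47428.61/31797.50 × 100 = 149.158.

149.16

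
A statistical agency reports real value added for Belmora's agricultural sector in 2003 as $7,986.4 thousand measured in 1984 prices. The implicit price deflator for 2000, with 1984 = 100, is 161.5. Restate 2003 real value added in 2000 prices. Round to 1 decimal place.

Real value added in 2000 prices = Real value added in 1984 prices × (P_2000/P_1984) = 7986.4 × 1.615 = 12898.04.

$12,898.0 thousand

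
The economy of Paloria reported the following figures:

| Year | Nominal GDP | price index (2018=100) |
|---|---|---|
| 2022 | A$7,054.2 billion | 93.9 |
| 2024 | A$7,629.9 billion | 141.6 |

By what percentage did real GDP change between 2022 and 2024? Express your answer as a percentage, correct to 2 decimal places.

-28.27%

Deflate each year: 2022 → 7054.2/0.939 = 7512.46; 2024 → 7629.9/1.416 = 5388.35.
So real GDP changed by 5388.35/7512.46 − 1 = -0.2827, i.e. -28.27%.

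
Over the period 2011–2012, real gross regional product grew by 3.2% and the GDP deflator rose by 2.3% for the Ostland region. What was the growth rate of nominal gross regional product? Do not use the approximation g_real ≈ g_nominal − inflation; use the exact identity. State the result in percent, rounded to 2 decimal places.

5.57%

(1 + g_nom) = (1 + g_real)(1 + π) = 1.0320 × 1.0230 = 1.05574.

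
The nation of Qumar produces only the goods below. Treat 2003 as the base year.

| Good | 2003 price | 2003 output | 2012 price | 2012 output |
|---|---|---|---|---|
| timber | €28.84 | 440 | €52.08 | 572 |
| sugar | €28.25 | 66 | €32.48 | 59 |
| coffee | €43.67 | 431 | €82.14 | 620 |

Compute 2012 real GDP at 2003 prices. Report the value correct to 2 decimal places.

€45238.63

Real GDP 2012 = Σ (p_2003 × q_2012) = 28.84·572 + 28.25·59 + 43.67·620 = 45238.63.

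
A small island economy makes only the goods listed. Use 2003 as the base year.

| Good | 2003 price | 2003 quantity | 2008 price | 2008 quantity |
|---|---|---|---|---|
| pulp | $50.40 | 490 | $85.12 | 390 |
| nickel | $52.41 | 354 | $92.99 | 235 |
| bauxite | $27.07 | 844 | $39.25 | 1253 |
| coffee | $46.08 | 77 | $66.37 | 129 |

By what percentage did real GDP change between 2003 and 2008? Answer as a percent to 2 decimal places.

3.15%

Real GDP 2003 = Nominal GDP 2003 = 50.40·490 + 52.41·354 + 27.07·844 + 46.08·77 = 69644.38.
Real GDP 2008 (at 2003 prices) = 50.40·390 + 52.41·235 + 27.07·1253 + 46.08·129 = 71835.38.
Real growth = 71835.38/69644.38 − 1 = 0.0315.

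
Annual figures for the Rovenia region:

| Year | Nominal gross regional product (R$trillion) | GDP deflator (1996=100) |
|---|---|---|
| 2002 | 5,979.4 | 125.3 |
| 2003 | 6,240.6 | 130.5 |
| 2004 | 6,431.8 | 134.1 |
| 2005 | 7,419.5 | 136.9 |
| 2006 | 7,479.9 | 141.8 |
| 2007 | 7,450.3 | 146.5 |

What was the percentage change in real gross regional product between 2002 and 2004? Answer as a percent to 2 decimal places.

0.51%

Real gross regional product 2002 = 5979.4/1.253 = 4772.07.
Real gross regional product 2004 = 6431.8/1.341 = 4796.27.
Change = 4796.27/4772.07 − 1 = 0.0051.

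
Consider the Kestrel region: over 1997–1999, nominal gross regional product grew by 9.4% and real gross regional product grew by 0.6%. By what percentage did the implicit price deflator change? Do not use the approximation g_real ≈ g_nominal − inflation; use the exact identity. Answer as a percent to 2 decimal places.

8.75%

(1 + g_nom) = (1 + g_real)(1 + π), so π = 1.0940 / 1.0060 − 1 = 0.08748.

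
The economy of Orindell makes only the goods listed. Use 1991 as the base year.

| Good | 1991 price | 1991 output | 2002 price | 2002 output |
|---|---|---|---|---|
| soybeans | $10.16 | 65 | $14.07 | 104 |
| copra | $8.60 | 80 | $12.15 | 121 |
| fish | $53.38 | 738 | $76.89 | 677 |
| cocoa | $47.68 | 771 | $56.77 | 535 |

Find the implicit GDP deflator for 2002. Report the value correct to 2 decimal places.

133.91

Nominal GDP 2002 = 14.07·104 + 12.15·121 + 76.89·677 + 56.77·535 = 85359.91.
Real GDP 2002 (at 1991 prices) = 10.16·104 + 8.60·121 + 53.38·677 + 47.68·535 = 63744.30.
Deflator = Nominal/Real × 100 = 85359.91/63744.30 × 100 = 133.910.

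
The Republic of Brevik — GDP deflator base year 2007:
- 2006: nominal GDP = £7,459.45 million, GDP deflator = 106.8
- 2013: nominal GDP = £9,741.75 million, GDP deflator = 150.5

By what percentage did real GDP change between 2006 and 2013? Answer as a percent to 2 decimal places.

Real GDP 2006 = 7459.45 / 1.068 = 6984.50.
Real GDP 2013 = 9741.75 / 1.505 = 6472.92.
Real growth = 6472.92 / 6984.50 − 1 = -0.0732.

-7.32%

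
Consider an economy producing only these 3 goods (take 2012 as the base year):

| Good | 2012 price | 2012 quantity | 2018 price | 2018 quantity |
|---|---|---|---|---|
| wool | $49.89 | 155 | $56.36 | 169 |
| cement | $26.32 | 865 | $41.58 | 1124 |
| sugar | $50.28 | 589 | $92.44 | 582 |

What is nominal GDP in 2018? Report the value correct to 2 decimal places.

Nominal GDP 2018 = Σ (p_2018 × q_2018) = 56.36·169 + 41.58·1124 + 92.44·582 = 110060.84.

$110060.84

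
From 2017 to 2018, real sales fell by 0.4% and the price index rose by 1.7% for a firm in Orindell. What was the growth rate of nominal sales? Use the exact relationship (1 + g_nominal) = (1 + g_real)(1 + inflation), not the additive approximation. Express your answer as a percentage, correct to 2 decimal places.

1.29%

(1 + g_nom) = (1 + g_real)(1 + π) = 0.9960 × 1.0170 = 1.01293.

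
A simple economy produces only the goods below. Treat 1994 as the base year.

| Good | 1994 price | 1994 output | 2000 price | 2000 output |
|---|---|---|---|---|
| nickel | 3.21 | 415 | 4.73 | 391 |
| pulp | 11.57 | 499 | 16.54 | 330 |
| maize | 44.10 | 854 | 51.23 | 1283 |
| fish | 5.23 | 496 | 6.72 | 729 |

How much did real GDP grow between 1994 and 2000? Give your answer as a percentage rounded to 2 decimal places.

38.23%

Real GDP 1994 = Nominal GDP 1994 = 3.21·415 + 11.57·499 + 44.10·854 + 5.23·496 = 47361.06.
Real GDP 2000 (at 1994 prices) = 3.21·391 + 11.57·330 + 44.10·1283 + 5.23·729 = 65466.18.
Real growth = 65466.18/47361.06 − 1 = 0.3823.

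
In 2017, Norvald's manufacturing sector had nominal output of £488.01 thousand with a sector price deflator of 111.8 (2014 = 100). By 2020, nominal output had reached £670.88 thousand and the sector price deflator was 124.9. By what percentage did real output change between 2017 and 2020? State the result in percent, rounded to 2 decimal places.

23.05%

Real output 2017 = 488.01 / 1.118 = 436.50.
Real output 2020 = 670.88 / 1.249 = 537.13.
Real growth = 537.13 / 436.50 − 1 = 0.2305.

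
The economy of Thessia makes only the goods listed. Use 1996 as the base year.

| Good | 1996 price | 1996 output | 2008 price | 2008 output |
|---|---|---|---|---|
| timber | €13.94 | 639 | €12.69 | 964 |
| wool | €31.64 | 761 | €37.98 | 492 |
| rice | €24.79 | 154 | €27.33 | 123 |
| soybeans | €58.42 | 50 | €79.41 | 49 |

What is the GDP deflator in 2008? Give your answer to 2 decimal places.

Nominal GDP 2008 = 12.69·964 + 37.98·492 + 27.33·123 + 79.41·49 = 38172.00.
Real GDP 2008 (at 1996 prices) = 13.94·964 + 31.64·492 + 24.79·123 + 58.42·49 = 34916.79.
Deflator = Nominal/Real × 100 = 38172.00/34916.79 × 100 = 109.323.

109.32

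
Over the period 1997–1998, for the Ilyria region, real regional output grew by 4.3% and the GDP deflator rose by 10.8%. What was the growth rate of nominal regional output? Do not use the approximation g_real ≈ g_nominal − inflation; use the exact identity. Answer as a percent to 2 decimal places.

15.56%

(1 + g_nom) = (1 + g_real)(1 + π) = 1.0430 × 1.1080 = 1.15564.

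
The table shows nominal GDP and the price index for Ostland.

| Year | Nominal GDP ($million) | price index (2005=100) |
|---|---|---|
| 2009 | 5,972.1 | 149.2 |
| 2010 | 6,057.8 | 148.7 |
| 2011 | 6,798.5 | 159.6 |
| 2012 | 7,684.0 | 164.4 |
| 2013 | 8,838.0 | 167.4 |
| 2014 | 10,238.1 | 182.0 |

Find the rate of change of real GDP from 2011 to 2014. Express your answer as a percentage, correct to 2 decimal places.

Real GDP 2011 = 6798.5/1.596 = 4259.71.
Real GDP 2014 = 10238.1/1.820 = 5625.33.
Change = 5625.33/4259.71 − 1 = 0.3206.

32.06%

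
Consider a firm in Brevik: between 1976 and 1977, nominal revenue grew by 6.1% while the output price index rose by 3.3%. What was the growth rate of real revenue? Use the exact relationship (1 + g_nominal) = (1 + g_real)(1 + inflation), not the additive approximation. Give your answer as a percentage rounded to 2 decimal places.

(1 + g_nom) = (1 + g_real)(1 + π), so g_real = 1.0610 / 1.0330 − 1 = 0.02711.

2.71%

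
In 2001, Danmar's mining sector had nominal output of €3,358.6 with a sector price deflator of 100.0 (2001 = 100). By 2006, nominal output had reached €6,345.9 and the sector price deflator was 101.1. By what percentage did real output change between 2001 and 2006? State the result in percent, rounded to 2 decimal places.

Deflate each year: 2001 → 3358.6/1.000 = 3358.60; 2006 → 6345.9/1.011 = 6276.85.
So real output changed by 6276.85/3358.60 − 1 = 0.8689, i.e. 86.89%.

86.89%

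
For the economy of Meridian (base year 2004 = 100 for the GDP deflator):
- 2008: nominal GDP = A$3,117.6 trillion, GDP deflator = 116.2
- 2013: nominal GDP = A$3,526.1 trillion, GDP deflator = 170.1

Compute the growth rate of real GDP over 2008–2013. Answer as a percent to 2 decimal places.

-22.74%

Real GDP 2008 = 3117.6 / 1.162 = 2682.96.
Real GDP 2013 = 3526.1 / 1.701 = 2072.96.
Real growth = 2072.96 / 2682.96 − 1 = -0.2274.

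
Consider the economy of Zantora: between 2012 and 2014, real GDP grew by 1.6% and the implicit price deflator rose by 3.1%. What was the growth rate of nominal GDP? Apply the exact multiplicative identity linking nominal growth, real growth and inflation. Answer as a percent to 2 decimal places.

4.75%

(1 + g_nom) = (1 + g_real)(1 + π) = 1.0160 × 1.0310 = 1.04750.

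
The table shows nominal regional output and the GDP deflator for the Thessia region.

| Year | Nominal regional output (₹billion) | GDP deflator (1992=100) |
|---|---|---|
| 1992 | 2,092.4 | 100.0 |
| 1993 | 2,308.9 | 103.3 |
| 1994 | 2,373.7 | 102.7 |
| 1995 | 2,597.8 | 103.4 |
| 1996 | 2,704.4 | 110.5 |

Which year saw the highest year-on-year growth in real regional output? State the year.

1995

1993: real = 2308.9/1.033 = 2235.14; growth vs 1992 (2092.40) = 6.82%.
1994: real = 2373.7/1.027 = 2311.30; growth vs 1993 (2235.14) = 3.41%.
1995: real = 2597.8/1.034 = 2512.38; growth vs 1994 (2311.30) = 8.70%.
1996: real = 2704.4/1.105 = 2447.42; growth vs 1995 (2512.38) = -2.59%.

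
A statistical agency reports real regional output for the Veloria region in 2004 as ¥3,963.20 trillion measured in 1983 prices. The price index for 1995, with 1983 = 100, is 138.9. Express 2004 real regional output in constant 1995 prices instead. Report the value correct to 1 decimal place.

Real regional output in 1995 prices = Real regional output in 1983 prices × (P_1995/P_1983) = 3963.20 × 1.389 = 5504.88.

¥5,504.9 trillion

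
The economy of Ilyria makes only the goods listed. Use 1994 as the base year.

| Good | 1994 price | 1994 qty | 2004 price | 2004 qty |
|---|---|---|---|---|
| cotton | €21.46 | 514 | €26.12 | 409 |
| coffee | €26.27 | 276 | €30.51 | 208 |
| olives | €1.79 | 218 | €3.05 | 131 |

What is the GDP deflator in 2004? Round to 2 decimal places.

Nominal GDP 2004 = 26.12·409 + 30.51·208 + 3.05·131 = 17428.71.
Real GDP 2004 (at 1994 prices) = 21.46·409 + 26.27·208 + 1.79·131 = 14475.79.
Deflator = Nominal/Real × 100 = 17428.71/14475.79 × 100 = 120.399.

120.40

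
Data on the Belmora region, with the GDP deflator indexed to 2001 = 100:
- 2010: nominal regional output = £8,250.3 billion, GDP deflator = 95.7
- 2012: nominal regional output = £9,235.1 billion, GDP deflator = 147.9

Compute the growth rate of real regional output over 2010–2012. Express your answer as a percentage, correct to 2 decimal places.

-27.57%

Deflate each year: 2010 → 8250.3/0.957 = 8621.00; 2012 → 9235.1/1.479 = 6244.15.
So real regional output changed by 6244.15/8621.00 − 1 = -0.2757, i.e. -27.57%.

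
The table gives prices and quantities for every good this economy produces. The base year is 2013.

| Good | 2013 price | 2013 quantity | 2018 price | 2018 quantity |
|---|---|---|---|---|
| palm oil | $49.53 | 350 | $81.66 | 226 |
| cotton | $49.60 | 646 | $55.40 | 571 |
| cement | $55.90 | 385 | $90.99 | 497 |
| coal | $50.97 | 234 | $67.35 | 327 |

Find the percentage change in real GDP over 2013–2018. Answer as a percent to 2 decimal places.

Real GDP 2013 = Nominal GDP 2013 = 49.53·350 + 49.60·646 + 55.90·385 + 50.97·234 = 82825.58.
Real GDP 2018 (at 2013 prices) = 49.53·226 + 49.60·571 + 55.90·497 + 50.97·327 = 83964.87.
Real growth = 83964.87/82825.58 − 1 = 0.0138.

1.38%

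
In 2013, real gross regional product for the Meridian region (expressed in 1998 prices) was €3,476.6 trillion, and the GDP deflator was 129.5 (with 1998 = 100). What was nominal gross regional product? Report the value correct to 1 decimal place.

Nominal gross regional product = Real × (GDP deflator/100) = 3476.6 × 1.295 = 4502.20.

€4,502.2 trillion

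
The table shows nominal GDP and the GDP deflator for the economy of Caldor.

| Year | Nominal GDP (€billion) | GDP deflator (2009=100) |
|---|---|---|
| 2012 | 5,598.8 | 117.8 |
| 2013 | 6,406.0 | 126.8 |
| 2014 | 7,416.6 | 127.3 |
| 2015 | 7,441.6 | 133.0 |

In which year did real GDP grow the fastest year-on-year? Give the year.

2013: real = 6406.0/1.268 = 5052.05; growth vs 2012 (4752.80) = 6.30%.
2014: real = 7416.6/1.273 = 5826.08; growth vs 2013 (5052.05) = 15.32%.
2015: real = 7441.6/1.330 = 5595.19; growth vs 2014 (5826.08) = -3.96%.

2014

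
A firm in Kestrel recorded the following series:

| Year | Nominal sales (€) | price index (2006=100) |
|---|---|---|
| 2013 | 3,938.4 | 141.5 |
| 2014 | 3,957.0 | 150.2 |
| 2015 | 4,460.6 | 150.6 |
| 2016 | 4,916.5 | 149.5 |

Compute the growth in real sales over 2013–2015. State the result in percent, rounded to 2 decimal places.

Real sales 2013 = 3938.4/1.415 = 2783.32.
Real sales 2015 = 4460.6/1.506 = 2961.89.
Change = 2961.89/2783.32 − 1 = 0.0642.

6.42%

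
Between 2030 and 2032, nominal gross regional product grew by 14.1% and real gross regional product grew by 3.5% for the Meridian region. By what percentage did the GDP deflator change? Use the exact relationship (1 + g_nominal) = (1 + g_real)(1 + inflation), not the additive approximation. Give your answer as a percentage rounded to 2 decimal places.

(1 + g_nom) = (1 + g_real)(1 + π), so π = 1.1410 / 1.0350 − 1 = 0.10242.

10.24%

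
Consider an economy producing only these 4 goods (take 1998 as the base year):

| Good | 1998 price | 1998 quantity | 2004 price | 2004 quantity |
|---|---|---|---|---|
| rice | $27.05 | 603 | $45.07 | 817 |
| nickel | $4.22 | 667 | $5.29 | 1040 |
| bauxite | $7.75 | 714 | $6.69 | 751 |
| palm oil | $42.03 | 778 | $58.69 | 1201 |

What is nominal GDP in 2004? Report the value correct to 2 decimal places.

Nominal GDP 2004 = Σ (p_2004 × q_2004) = 45.07·817 + 5.29·1040 + 6.69·751 + 58.69·1201 = 117834.67.

$117834.67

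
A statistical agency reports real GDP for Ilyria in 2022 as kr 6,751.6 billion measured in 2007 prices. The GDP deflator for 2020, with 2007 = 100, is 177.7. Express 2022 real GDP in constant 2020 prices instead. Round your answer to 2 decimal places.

Real GDP in 2020 prices = Real GDP in 2007 prices × (P_2020/P_2007) = 6751.6 × 1.777 = 11997.59.

kr 11,997.59 billion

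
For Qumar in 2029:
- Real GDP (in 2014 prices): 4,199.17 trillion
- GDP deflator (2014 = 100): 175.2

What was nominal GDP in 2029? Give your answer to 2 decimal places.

7,356.95 trillion

Nominal GDP = Real × (GDP deflator/100) = 4199.17 × 1.752 = 7356.95.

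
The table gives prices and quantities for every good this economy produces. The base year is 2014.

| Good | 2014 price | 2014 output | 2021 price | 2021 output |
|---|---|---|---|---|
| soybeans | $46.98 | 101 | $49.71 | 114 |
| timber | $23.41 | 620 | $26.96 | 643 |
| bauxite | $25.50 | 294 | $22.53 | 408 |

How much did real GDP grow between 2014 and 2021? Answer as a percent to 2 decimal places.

Real GDP 2014 = Nominal GDP 2014 = 46.98·101 + 23.41·620 + 25.50·294 = 26756.18.
Real GDP 2021 (at 2014 prices) = 46.98·114 + 23.41·643 + 25.50·408 = 30812.35.
Real growth = 30812.35/26756.18 − 1 = 0.1516.

15.16%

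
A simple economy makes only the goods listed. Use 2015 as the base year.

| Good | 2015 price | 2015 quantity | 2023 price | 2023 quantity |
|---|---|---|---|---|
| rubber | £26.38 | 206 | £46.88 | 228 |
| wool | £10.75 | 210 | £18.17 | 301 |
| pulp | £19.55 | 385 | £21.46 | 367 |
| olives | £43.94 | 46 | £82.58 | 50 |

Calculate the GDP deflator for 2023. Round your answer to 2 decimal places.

Nominal GDP 2023 = 46.88·228 + 18.17·301 + 21.46·367 + 82.58·50 = 28162.63.
Real GDP 2023 (at 2015 prices) = 26.38·228 + 10.75·301 + 19.55·367 + 43.94·50 = 18622.24.
Deflator = Nominal/Real × 100 = 28162.63/18622.24 × 100 = 151.231.

151.23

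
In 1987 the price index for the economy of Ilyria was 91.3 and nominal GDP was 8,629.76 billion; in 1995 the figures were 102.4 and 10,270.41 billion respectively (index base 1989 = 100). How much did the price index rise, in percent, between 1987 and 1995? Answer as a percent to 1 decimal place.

Price-level change = 102.4 / 91.3 − 1 = 0.1216.

12.2%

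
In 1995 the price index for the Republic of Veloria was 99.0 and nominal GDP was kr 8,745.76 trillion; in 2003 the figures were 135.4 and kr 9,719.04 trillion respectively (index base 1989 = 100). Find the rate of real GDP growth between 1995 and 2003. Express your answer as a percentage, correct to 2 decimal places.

-18.75%

Deflate each year: 1995 → 8745.76/0.990 = 8834.10; 2003 → 9719.04/1.354 = 7178.02.
So real GDP changed by 7178.02/8834.10 − 1 = -0.1875, i.e. -18.75%.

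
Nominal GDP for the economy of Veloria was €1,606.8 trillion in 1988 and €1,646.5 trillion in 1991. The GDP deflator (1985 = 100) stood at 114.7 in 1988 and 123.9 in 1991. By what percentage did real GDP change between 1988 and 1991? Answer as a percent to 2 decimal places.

-5.14%

Real GDP 1988 = 1606.8 / 1.147 = 1400.87.
Real GDP 1991 = 1646.5 / 1.239 = 1328.89.
Real growth = 1328.89 / 1400.87 − 1 = -0.0514.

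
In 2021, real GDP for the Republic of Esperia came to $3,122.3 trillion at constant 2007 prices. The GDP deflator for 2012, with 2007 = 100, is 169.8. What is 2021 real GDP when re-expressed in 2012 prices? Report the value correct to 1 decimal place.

Real GDP in 2012 prices = Real GDP in 2007 prices × (P_2012/P_2007) = 3122.3 × 1.698 = 5301.67.

$5,301.7 trillion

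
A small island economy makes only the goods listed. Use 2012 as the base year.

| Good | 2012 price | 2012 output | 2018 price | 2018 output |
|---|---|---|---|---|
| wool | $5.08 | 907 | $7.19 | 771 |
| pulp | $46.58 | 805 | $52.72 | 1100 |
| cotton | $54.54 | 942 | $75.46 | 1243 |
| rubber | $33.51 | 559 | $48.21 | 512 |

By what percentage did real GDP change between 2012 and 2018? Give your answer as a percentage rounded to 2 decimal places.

24.86%

Real GDP 2012 = Nominal GDP 2012 = 5.08·907 + 46.58·805 + 54.54·942 + 33.51·559 = 112213.23.
Real GDP 2018 (at 2012 prices) = 5.08·771 + 46.58·1100 + 54.54·1243 + 33.51·512 = 140105.02.
Real growth = 140105.02/112213.23 − 1 = 0.2486.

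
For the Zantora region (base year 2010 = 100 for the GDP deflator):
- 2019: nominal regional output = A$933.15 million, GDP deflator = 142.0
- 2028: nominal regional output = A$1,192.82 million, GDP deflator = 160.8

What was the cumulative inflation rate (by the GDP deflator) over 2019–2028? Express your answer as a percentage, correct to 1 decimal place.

13.2%

Price-level change = 160.8 / 142.0 − 1 = 0.1324.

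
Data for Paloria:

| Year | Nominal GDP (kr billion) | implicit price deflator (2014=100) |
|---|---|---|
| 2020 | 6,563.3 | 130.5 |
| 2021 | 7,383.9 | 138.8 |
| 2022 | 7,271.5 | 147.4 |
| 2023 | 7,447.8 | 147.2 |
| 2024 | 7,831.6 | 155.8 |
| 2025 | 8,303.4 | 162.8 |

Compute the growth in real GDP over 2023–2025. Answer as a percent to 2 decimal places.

Real GDP 2023 = 7447.8/1.472 = 5059.65.
Real GDP 2025 = 8303.4/1.628 = 5100.37.
Change = 5100.37/5059.65 − 1 = 0.0080.

0.80%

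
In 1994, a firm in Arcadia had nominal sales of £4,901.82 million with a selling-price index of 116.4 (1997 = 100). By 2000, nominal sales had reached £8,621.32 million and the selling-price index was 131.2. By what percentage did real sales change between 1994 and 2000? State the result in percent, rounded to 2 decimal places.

56.04%

Real sales 1994 = 4901.82 / 1.164 = 4211.19.
Real sales 2000 = 8621.32 / 1.312 = 6571.13.
Real growth = 6571.13 / 4211.19 − 1 = 0.5604.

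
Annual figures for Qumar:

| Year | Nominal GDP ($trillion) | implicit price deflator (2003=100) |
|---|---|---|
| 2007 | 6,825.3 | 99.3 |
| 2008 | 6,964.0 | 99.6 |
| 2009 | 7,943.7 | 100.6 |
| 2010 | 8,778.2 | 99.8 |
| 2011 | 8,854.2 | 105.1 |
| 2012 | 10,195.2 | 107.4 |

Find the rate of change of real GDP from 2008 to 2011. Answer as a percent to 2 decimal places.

Real GDP 2008 = 6964.0/0.996 = 6991.97.
Real GDP 2011 = 8854.2/1.051 = 8424.55.
Change = 8424.55/6991.97 − 1 = 0.2049.

20.49%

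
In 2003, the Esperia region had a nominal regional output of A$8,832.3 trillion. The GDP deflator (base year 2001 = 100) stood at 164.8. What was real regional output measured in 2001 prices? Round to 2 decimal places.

Real regional output = Nominal / (GDP deflator/100) = 8832.3 / 1.648 = 5359.41.

A$5,359.41 trillion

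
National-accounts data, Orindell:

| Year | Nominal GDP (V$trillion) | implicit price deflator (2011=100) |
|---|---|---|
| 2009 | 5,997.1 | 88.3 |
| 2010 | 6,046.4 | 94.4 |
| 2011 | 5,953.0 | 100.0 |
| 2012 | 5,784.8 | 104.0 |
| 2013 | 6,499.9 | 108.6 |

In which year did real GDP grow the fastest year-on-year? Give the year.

2010: real = 6046.4/0.944 = 6405.08; growth vs 2009 (6791.73) = -5.69%.
2011: real = 5953.0/1.000 = 5953.00; growth vs 2010 (6405.08) = -7.06%.
2012: real = 5784.8/1.040 = 5562.31; growth vs 2011 (5953.00) = -6.56%.
2013: real = 6499.9/1.086 = 5985.17; growth vs 2012 (5562.31) = 7.60%.

2013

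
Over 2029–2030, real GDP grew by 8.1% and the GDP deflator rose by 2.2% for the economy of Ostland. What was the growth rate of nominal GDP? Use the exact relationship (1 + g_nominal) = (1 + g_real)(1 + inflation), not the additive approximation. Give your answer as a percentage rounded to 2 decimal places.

(1 + g_nom) = (1 + g_real)(1 + π) = 1.0810 × 1.0220 = 1.10478.

10.48%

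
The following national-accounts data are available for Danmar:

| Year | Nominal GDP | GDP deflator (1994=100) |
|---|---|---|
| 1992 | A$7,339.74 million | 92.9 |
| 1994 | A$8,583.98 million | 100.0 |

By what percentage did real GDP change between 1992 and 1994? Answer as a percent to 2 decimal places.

Real GDP 1992 = 7339.74 / 0.929 = 7900.69.
Real GDP 1994 = 8583.98 / 1.000 = 8583.98.
Real growth = 8583.98 / 7900.69 − 1 = 0.0865.

8.65%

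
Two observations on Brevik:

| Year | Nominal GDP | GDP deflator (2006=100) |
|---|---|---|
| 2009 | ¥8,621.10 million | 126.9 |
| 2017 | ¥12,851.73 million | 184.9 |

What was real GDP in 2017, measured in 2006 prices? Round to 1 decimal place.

¥6,950.6 million

Real GDP = Nominal / (GDP deflator/100) = 12851.73 / 1.849 = 6950.64.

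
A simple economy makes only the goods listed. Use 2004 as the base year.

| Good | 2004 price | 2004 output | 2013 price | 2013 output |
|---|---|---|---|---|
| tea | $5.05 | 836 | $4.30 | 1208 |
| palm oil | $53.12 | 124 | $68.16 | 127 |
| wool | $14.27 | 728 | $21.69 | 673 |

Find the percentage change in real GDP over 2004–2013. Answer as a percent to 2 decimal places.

5.91%

Real GDP 2004 = Nominal GDP 2004 = 5.05·836 + 53.12·124 + 14.27·728 = 21197.24.
Real GDP 2013 (at 2004 prices) = 5.05·1208 + 53.12·127 + 14.27·673 = 22450.35.
Real growth = 22450.35/21197.24 − 1 = 0.0591.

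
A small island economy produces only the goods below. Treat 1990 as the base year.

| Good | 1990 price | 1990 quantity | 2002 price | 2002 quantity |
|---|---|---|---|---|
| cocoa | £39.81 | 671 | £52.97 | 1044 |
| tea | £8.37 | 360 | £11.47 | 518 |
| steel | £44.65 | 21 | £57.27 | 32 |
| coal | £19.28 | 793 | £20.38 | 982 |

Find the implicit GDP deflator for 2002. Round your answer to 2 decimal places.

125.40

Nominal GDP 2002 = 52.97·1044 + 11.47·518 + 57.27·32 + 20.38·982 = 83087.94.
Real GDP 2002 (at 1990 prices) = 39.81·1044 + 8.37·518 + 44.65·32 + 19.28·982 = 66259.06.
Deflator = Nominal/Real × 100 = 83087.94/66259.06 × 100 = 125.399.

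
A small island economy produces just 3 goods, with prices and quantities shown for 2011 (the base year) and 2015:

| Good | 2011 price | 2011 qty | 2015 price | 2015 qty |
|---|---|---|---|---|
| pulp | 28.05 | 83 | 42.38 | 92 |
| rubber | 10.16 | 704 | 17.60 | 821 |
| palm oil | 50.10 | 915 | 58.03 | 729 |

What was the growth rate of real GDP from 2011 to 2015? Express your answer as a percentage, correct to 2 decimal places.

-14.24%

Real GDP 2011 = Nominal GDP 2011 = 28.05·83 + 10.16·704 + 50.10·915 = 55322.29.
Real GDP 2015 (at 2011 prices) = 28.05·92 + 10.16·821 + 50.10·729 = 47444.86.
Real growth = 47444.86/55322.29 − 1 = -0.1424.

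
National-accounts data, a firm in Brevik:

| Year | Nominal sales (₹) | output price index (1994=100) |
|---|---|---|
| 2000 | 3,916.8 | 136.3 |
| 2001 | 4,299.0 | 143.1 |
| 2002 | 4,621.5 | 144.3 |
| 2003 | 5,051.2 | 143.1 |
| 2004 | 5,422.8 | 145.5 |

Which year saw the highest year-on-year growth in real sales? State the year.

2001: real = 4299.0/1.431 = 3004.19; growth vs 2000 (2873.66) = 4.54%.
2002: real = 4621.5/1.443 = 3202.70; growth vs 2001 (3004.19) = 6.61%.
2003: real = 5051.2/1.431 = 3529.84; growth vs 2002 (3202.70) = 10.21%.
2004: real = 5422.8/1.455 = 3727.01; growth vs 2003 (3529.84) = 5.59%.

2003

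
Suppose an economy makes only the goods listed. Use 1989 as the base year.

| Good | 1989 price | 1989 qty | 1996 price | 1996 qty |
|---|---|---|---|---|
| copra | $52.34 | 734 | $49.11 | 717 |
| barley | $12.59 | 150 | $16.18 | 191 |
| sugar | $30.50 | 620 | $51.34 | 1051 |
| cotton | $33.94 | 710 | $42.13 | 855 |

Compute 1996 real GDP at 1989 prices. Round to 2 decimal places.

$101006.67

Real GDP 1996 = Σ (p_1989 × q_1996) = 52.34·717 + 12.59·191 + 30.50·1051 + 33.94·855 = 101006.67.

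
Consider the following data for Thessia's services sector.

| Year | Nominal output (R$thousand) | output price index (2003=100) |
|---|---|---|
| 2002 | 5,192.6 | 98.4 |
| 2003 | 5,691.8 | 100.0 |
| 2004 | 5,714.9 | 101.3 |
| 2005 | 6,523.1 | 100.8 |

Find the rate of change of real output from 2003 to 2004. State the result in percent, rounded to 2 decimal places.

Real output 2003 = 5691.8/1.000 = 5691.80.
Real output 2004 = 5714.9/1.013 = 5641.56.
Change = 5641.56/5691.80 − 1 = -0.0088.

-0.88%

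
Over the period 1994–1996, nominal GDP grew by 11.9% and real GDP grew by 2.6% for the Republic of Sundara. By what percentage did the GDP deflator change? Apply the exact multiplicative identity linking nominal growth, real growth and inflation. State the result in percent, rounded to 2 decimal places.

9.06%

(1 + g_nom) = (1 + g_real)(1 + π), so π = 1.1190 / 1.0260 − 1 = 0.09064.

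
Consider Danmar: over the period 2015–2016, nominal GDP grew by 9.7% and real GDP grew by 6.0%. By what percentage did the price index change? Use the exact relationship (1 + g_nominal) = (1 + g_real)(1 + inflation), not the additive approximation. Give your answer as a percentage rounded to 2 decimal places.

3.49%

(1 + g_nom) = (1 + g_real)(1 + π), so π = 1.0970 / 1.0600 − 1 = 0.03491.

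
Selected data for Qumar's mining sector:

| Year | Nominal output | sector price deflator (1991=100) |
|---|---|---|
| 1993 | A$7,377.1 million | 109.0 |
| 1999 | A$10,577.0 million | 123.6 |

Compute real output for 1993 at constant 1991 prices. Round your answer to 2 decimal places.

Real output = Nominal / (sector price deflator/100) = 7377.1 / 1.090 = 6767.98.

A$6,767.98 million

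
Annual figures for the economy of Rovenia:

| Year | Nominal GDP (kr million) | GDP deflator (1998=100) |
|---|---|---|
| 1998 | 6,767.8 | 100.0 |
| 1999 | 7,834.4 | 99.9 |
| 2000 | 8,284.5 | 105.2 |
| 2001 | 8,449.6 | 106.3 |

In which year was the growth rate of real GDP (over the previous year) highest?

1999

1999: real = 7834.4/0.999 = 7842.24; growth vs 1998 (6767.80) = 15.88%.
2000: real = 8284.5/1.052 = 7875.00; growth vs 1999 (7842.24) = 0.42%.
2001: real = 8449.6/1.063 = 7948.82; growth vs 2000 (7875.00) = 0.94%.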